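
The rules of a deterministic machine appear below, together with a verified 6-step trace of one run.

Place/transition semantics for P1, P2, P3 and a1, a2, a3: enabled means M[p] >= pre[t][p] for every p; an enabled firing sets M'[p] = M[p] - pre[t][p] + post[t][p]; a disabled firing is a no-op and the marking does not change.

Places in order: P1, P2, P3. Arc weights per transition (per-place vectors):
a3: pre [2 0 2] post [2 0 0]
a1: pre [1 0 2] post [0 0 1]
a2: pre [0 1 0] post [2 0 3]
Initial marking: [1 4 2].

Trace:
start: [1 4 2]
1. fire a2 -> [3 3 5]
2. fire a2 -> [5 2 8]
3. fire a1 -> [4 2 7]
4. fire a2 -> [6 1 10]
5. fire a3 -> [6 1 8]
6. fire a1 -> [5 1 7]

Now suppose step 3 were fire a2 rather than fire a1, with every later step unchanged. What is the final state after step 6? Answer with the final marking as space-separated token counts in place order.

(re-executing from step 3 with the substitution; state before step 3: [5 2 8])
3. fire a2 -> [7 1 11]
4. fire a2 -> [9 0 14]
5. fire a3 -> [9 0 12]
6. fire a1 -> [8 0 11]

8 0 11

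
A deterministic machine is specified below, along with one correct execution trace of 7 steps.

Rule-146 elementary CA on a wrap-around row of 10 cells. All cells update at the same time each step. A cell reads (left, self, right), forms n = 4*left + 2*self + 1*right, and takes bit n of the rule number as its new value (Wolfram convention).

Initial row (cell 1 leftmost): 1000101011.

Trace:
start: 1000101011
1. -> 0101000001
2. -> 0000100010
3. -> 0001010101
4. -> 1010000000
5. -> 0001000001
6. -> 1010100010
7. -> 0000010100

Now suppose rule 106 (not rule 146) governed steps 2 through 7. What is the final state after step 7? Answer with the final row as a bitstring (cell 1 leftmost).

0001010100

(re-executing steps 2..7 under rule 106; state before step 2: 0101000001)
2. -> 1010000010
3. -> 0100000101
4. -> 1000001010
5. -> 0000010101
6. -> 0000101010
7. -> 0001010100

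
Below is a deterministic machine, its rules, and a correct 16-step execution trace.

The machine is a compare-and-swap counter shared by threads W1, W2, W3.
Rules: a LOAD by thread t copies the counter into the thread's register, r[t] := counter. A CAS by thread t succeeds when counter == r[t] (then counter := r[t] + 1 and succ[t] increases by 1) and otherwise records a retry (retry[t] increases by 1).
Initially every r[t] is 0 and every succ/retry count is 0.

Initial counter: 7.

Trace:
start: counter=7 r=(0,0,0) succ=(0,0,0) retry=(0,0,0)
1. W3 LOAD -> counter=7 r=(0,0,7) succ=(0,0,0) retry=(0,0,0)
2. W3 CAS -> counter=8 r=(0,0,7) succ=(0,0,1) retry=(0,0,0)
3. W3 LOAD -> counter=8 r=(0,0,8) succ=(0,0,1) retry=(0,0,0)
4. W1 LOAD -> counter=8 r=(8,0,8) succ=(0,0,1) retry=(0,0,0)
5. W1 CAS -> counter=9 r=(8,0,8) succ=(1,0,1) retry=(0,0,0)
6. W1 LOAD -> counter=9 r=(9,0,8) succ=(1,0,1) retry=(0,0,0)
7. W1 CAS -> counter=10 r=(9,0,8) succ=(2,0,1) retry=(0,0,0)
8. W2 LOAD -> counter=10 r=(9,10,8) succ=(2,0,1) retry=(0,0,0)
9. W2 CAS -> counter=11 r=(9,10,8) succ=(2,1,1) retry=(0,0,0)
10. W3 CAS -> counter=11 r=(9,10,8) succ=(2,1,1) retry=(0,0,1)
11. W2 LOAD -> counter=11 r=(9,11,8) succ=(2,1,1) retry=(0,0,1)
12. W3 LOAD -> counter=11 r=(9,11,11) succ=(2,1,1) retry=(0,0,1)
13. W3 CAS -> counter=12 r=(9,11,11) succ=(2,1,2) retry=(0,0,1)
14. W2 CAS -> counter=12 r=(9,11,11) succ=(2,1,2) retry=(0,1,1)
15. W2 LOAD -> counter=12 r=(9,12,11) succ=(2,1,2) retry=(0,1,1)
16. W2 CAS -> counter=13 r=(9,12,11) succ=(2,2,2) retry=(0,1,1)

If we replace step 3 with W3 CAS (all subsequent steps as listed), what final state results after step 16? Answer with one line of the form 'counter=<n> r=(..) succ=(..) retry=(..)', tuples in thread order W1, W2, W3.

(re-executing from step 3 with the substitution; state before step 3: counter=8 r=(0,0,7) succ=(0,0,1) retry=(0,0,0))
3. W3 CAS -> counter=8 r=(0,0,7) succ=(0,0,1) retry=(0,0,1)
4. W1 LOAD -> counter=8 r=(8,0,7) succ=(0,0,1) retry=(0,0,1)
5. W1 CAS -> counter=9 r=(8,0,7) succ=(1,0,1) retry=(0,0,1)
6. W1 LOAD -> counter=9 r=(9,0,7) succ=(1,0,1) retry=(0,0,1)
7. W1 CAS -> counter=10 r=(9,0,7) succ=(2,0,1) retry=(0,0,1)
8. W2 LOAD -> counter=10 r=(9,10,7) succ=(2,0,1) retry=(0,0,1)
9. W2 CAS -> counter=11 r=(9,10,7) succ=(2,1,1) retry=(0,0,1)
10. W3 CAS -> counter=11 r=(9,10,7) succ=(2,1,1) retry=(0,0,2)
11. W2 LOAD -> counter=11 r=(9,11,7) succ=(2,1,1) retry=(0,0,2)
12. W3 LOAD -> counter=11 r=(9,11,11) succ=(2,1,1) retry=(0,0,2)
13. W3 CAS -> counter=12 r=(9,11,11) succ=(2,1,2) retry=(0,0,2)
14. W2 CAS -> counter=12 r=(9,11,11) succ=(2,1,2) retry=(0,1,2)
15. W2 LOAD -> counter=12 r=(9,12,11) succ=(2,1,2) retry=(0,1,2)
16. W2 CAS -> counter=13 r=(9,12,11) succ=(2,2,2) retry=(0,1,2)

counter=13 r=(9,12,11) succ=(2,2,2) retry=(0,1,2)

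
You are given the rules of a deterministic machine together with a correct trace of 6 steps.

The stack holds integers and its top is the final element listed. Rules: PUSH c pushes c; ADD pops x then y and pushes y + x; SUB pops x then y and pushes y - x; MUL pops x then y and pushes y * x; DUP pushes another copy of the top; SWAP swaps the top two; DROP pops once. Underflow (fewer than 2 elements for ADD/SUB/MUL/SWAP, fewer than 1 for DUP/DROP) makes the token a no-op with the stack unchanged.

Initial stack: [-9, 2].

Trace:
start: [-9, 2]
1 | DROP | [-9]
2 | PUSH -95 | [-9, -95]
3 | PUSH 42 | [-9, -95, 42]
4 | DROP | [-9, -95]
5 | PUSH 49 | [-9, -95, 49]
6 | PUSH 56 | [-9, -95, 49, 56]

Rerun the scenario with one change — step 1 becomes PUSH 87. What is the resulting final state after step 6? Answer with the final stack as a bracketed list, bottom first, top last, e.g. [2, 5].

(re-executing from step 1 with the substitution; state before step 1: [-9, 2])
1 | PUSH 87 | [-9, 2, 87]
2 | PUSH -95 | [-9, 2, 87, -95]
3 | PUSH 42 | [-9, 2, 87, -95, 42]
4 | DROP | [-9, 2, 87, -95]
5 | PUSH 49 | [-9, 2, 87, -95, 49]
6 | PUSH 56 | [-9, 2, 87, -95, 49, 56]

[-9, 2, 87, -95, 49, 56]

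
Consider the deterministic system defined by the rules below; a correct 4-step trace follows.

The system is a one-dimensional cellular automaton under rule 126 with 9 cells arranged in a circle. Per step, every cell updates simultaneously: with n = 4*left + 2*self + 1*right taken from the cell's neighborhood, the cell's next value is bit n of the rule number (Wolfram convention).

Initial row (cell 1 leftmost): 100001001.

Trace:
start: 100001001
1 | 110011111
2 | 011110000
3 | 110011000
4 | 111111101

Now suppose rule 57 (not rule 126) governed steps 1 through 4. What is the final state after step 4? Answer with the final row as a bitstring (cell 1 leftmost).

(re-executing steps 1..4 under rule 57; state before step 1: 100001001)
1 | 011100101
2 | 110010010
3 | 101001001
4 | 010100101

010100101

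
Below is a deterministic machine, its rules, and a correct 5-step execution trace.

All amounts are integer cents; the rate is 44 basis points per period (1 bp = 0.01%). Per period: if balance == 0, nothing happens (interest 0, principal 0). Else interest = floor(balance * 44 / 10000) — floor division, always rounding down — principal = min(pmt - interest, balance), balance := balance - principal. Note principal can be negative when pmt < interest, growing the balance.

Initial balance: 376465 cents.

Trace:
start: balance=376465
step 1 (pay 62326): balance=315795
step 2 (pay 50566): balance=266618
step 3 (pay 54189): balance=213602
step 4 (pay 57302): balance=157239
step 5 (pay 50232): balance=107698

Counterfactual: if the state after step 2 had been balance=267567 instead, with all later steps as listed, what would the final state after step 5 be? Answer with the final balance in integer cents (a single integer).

108661

state after step 2 := balance=267567
step 3 (pay 54189): balance=214555
step 4 (pay 57302): balance=158197
step 5 (pay 50232): balance=108661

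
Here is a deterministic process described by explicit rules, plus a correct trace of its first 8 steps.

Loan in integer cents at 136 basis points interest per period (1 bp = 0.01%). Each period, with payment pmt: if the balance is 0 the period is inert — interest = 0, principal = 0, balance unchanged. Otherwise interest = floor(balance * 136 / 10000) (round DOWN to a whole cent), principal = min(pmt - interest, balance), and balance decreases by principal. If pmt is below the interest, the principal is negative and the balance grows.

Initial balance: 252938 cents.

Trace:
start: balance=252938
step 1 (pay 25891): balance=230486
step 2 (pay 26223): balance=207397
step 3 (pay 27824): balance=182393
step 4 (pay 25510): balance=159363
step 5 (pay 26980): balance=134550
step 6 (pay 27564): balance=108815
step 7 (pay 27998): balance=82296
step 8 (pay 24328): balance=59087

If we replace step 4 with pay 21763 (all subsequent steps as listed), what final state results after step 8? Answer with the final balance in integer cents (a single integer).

(re-executing from step 4 with the substitution; state before step 4: balance=182393)
step 4 (pay 21763): balance=163110
step 5 (pay 26980): balance=138348
step 6 (pay 27564): balance=112665
step 7 (pay 27998): balance=86199
step 8 (pay 24328): balance=63043

63043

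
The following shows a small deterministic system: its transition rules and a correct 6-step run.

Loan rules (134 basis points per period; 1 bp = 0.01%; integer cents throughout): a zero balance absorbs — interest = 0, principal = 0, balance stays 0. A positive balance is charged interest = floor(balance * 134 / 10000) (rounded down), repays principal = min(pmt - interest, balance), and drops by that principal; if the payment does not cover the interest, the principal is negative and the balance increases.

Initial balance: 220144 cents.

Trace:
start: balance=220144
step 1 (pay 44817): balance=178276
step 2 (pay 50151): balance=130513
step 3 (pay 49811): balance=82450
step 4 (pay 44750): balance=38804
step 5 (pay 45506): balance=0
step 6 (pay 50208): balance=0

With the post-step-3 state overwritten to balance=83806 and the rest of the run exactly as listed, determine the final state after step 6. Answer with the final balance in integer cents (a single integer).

state after step 3 := balance=83806
step 4 (pay 44750): balance=40179
step 5 (pay 45506): balance=0
step 6 (pay 50208): balance=0

0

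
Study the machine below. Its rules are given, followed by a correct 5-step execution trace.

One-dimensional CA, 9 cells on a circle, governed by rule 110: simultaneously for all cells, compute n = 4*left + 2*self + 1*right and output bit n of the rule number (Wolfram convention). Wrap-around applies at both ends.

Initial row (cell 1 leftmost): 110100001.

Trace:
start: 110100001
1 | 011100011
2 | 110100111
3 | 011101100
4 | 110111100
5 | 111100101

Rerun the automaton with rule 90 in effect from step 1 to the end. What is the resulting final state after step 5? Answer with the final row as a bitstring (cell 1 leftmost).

101011101

(re-executing steps 1..5 under rule 90; state before step 1: 110100001)
1 | 010010011
2 | 001101111
3 | 111101001
4 | 000100111
5 | 101011101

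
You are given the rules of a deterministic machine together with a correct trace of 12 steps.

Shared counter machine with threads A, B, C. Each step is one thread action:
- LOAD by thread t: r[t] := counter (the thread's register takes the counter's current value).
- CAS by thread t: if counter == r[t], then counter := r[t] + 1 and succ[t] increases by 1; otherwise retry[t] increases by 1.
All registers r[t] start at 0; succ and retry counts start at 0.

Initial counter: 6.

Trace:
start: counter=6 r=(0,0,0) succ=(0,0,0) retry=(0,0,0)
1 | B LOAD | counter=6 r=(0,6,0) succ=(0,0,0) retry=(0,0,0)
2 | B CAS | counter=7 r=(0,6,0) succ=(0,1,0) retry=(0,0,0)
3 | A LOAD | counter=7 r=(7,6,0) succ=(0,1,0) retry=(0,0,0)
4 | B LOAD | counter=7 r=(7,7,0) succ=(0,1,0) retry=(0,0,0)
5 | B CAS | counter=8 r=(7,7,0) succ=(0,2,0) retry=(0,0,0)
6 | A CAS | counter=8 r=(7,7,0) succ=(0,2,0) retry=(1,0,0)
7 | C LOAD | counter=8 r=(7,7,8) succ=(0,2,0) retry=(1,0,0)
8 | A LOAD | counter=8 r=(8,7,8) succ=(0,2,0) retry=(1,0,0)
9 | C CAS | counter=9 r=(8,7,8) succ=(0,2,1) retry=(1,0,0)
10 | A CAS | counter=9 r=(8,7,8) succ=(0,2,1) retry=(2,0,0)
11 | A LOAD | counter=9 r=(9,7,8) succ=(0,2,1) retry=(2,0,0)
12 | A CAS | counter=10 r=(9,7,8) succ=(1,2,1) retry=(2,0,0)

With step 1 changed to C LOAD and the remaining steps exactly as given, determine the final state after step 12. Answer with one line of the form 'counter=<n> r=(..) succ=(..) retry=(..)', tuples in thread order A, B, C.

counter=9 r=(8,6,7) succ=(1,1,1) retry=(2,1,0)

(re-executing from step 1 with the substitution; state before step 1: counter=6 r=(0,0,0) succ=(0,0,0) retry=(0,0,0))
1 | C LOAD | counter=6 r=(0,0,6) succ=(0,0,0) retry=(0,0,0)
2 | B CAS | counter=6 r=(0,0,6) succ=(0,0,0) retry=(0,1,0)
3 | A LOAD | counter=6 r=(6,0,6) succ=(0,0,0) retry=(0,1,0)
4 | B LOAD | counter=6 r=(6,6,6) succ=(0,0,0) retry=(0,1,0)
5 | B CAS | counter=7 r=(6,6,6) succ=(0,1,0) retry=(0,1,0)
6 | A CAS | counter=7 r=(6,6,6) succ=(0,1,0) retry=(1,1,0)
7 | C LOAD | counter=7 r=(6,6,7) succ=(0,1,0) retry=(1,1,0)
8 | A LOAD | counter=7 r=(7,6,7) succ=(0,1,0) retry=(1,1,0)
9 | C CAS | counter=8 r=(7,6,7) succ=(0,1,1) retry=(1,1,0)
10 | A CAS | counter=8 r=(7,6,7) succ=(0,1,1) retry=(2,1,0)
11 | A LOAD | counter=8 r=(8,6,7) succ=(0,1,1) retry=(2,1,0)
12 | A CAS | counter=9 r=(8,6,7) succ=(1,1,1) retry=(2,1,0)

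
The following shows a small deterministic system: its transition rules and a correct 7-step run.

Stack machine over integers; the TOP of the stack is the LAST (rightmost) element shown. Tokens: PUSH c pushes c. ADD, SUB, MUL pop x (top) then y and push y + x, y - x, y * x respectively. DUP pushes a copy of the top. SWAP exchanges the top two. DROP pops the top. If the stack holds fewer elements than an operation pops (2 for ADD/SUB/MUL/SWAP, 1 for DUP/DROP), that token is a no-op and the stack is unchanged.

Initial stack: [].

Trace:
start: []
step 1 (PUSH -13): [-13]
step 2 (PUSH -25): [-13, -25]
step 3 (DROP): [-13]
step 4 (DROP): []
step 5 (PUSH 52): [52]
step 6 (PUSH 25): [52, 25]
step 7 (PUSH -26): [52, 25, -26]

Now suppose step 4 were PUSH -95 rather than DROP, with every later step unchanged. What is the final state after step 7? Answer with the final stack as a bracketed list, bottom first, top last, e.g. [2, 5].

(re-executing from step 4 with the substitution; state before step 4: [-13])
step 4 (PUSH -95): [-13, -95]
step 5 (PUSH 52): [-13, -95, 52]
step 6 (PUSH 25): [-13, -95, 52, 25]
step 7 (PUSH -26): [-13, -95, 52, 25, -26]

[-13, -95, 52, 25, -26]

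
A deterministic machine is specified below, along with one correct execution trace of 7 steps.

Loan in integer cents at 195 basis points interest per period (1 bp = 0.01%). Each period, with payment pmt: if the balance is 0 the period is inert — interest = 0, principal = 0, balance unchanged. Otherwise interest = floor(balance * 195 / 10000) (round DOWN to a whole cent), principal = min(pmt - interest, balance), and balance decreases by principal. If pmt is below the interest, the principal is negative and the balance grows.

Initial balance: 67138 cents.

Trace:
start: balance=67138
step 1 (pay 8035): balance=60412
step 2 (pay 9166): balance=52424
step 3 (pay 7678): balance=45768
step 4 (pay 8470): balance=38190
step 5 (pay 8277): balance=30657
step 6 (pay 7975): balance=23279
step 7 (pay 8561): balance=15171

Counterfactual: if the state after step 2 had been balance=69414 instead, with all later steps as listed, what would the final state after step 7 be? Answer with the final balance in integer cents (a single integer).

33884

state after step 2 := balance=69414
step 3 (pay 7678): balance=63089
step 4 (pay 8470): balance=55849
step 5 (pay 8277): balance=48661
step 6 (pay 7975): balance=41634
step 7 (pay 8561): balance=33884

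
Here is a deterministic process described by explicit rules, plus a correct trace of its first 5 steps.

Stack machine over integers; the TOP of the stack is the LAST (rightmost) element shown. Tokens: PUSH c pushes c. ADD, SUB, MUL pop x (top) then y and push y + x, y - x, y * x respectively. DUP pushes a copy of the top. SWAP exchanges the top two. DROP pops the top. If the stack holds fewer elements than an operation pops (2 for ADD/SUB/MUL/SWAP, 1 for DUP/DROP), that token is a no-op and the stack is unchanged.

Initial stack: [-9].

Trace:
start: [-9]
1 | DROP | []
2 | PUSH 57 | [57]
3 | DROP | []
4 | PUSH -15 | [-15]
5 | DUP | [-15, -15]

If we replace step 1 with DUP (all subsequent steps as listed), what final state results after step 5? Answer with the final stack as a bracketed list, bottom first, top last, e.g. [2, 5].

[-9, -9, -15, -15]

(re-executing from step 1 with the substitution; state before step 1: [-9])
1 | DUP | [-9, -9]
2 | PUSH 57 | [-9, -9, 57]
3 | DROP | [-9, -9]
4 | PUSH -15 | [-9, -9, -15]
5 | DUP | [-9, -9, -15, -15]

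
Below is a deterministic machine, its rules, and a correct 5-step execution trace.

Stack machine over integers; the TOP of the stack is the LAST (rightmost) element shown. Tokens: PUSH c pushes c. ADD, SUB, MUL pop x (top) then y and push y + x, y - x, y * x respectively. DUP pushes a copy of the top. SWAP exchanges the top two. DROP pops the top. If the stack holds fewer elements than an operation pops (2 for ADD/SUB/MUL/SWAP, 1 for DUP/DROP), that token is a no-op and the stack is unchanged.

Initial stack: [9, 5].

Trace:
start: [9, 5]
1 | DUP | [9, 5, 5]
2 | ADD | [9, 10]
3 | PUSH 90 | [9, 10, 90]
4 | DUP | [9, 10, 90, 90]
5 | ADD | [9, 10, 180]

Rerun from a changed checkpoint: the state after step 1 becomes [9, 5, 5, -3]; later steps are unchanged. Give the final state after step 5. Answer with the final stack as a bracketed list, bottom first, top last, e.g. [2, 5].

[9, 5, 2, 180]

state after step 1 := [9, 5, 5, -3]
2 | ADD | [9, 5, 2]
3 | PUSH 90 | [9, 5, 2, 90]
4 | DUP | [9, 5, 2, 90, 90]
5 | ADD | [9, 5, 2, 180]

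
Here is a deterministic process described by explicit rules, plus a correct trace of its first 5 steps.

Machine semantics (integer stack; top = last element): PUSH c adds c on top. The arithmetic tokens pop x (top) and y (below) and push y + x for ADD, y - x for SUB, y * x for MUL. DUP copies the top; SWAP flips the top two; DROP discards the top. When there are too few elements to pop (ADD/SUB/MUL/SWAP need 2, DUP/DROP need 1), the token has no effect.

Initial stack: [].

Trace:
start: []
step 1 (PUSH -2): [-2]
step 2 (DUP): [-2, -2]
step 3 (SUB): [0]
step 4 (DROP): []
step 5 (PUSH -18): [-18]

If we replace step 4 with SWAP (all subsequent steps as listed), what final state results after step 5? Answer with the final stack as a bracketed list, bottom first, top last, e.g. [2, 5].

[0, -18]

(re-executing from step 4 with the substitution; state before step 4: [0])
step 4 (SWAP): [0]
step 5 (PUSH -18): [0, -18]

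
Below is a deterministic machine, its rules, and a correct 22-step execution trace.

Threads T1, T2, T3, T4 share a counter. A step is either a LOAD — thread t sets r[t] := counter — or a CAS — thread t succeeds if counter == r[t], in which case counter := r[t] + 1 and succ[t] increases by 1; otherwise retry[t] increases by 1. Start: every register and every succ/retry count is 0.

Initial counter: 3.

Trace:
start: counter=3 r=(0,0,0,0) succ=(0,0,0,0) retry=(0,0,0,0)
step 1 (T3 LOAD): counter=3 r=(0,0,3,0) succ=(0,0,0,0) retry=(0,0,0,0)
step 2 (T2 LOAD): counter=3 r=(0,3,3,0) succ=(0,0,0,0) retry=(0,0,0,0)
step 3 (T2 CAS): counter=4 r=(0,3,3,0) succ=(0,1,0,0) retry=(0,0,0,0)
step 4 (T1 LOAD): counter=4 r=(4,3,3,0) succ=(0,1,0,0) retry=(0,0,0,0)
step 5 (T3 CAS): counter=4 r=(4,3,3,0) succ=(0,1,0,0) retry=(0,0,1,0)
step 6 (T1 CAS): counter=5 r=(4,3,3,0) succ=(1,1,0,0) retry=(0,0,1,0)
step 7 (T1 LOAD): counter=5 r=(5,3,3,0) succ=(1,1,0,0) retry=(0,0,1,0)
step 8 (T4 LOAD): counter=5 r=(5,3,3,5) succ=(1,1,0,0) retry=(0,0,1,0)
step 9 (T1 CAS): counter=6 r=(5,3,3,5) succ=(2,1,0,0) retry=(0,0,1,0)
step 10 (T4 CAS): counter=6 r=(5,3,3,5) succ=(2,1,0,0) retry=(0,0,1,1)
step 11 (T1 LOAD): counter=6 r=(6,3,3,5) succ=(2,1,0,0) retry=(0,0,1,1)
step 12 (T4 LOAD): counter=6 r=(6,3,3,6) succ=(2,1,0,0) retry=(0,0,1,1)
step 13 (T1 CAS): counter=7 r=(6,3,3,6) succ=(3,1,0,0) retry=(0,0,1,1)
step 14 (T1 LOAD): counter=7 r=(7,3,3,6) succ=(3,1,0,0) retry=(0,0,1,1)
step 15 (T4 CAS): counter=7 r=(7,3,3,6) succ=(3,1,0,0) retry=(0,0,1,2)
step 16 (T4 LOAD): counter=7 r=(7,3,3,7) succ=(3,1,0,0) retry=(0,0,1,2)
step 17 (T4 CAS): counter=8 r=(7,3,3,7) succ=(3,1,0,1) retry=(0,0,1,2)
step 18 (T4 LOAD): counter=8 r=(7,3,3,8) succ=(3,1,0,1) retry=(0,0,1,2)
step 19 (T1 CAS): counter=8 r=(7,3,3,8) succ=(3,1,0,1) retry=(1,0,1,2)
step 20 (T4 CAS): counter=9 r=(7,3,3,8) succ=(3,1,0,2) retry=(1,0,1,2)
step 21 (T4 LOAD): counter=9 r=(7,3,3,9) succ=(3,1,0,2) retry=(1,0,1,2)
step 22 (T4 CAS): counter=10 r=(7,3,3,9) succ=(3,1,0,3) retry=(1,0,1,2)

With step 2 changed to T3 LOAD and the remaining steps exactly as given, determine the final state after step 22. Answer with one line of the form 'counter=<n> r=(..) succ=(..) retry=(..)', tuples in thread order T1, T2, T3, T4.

(re-executing from step 2 with the substitution; state before step 2: counter=3 r=(0,0,3,0) succ=(0,0,0,0) retry=(0,0,0,0))
step 2 (T3 LOAD): counter=3 r=(0,0,3,0) succ=(0,0,0,0) retry=(0,0,0,0)
step 3 (T2 CAS): counter=3 r=(0,0,3,0) succ=(0,0,0,0) retry=(0,1,0,0)
step 4 (T1 LOAD): counter=3 r=(3,0,3,0) succ=(0,0,0,0) retry=(0,1,0,0)
step 5 (T3 CAS): counter=4 r=(3,0,3,0) succ=(0,0,1,0) retry=(0,1,0,0)
step 6 (T1 CAS): counter=4 r=(3,0,3,0) succ=(0,0,1,0) retry=(1,1,0,0)
step 7 (T1 LOAD): counter=4 r=(4,0,3,0) succ=(0,0,1,0) retry=(1,1,0,0)
step 8 (T4 LOAD): counter=4 r=(4,0,3,4) succ=(0,0,1,0) retry=(1,1,0,0)
step 9 (T1 CAS): counter=5 r=(4,0,3,4) succ=(1,0,1,0) retry=(1,1,0,0)
step 10 (T4 CAS): counter=5 r=(4,0,3,4) succ=(1,0,1,0) retry=(1,1,0,1)
step 11 (T1 LOAD): counter=5 r=(5,0,3,4) succ=(1,0,1,0) retry=(1,1,0,1)
step 12 (T4 LOAD): counter=5 r=(5,0,3,5) succ=(1,0,1,0) retry=(1,1,0,1)
step 13 (T1 CAS): counter=6 r=(5,0,3,5) succ=(2,0,1,0) retry=(1,1,0,1)
step 14 (T1 LOAD): counter=6 r=(6,0,3,5) succ=(2,0,1,0) retry=(1,1,0,1)
step 15 (T4 CAS): counter=6 r=(6,0,3,5) succ=(2,0,1,0) retry=(1,1,0,2)
step 16 (T4 LOAD): counter=6 r=(6,0,3,6) succ=(2,0,1,0) retry=(1,1,0,2)
step 17 (T4 CAS): counter=7 r=(6,0,3,6) succ=(2,0,1,1) retry=(1,1,0,2)
step 18 (T4 LOAD): counter=7 r=(6,0,3,7) succ=(2,0,1,1) retry=(1,1,0,2)
step 19 (T1 CAS): counter=7 r=(6,0,3,7) succ=(2,0,1,1) retry=(2,1,0,2)
step 20 (T4 CAS): counter=8 r=(6,0,3,7) succ=(2,0,1,2) retry=(2,1,0,2)
step 21 (T4 LOAD): counter=8 r=(6,0,3,8) succ=(2,0,1,2) retry=(2,1,0,2)
step 22 (T4 CAS): counter=9 r=(6,0,3,8) succ=(2,0,1,3) retry=(2,1,0,2)

counter=9 r=(6,0,3,8) succ=(2,0,1,3) retry=(2,1,0,2)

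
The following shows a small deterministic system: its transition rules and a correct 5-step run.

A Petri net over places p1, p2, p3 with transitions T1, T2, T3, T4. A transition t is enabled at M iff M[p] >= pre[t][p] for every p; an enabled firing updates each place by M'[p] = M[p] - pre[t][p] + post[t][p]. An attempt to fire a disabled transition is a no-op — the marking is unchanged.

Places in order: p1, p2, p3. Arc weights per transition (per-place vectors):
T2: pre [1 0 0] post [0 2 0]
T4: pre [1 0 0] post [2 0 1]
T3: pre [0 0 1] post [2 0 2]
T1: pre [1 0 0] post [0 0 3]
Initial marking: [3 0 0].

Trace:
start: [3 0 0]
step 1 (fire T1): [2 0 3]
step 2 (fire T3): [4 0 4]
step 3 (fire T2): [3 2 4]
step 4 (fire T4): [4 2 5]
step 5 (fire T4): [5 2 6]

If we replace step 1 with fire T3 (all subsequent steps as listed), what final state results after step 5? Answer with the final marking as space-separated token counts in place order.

4 2 2

(re-executing from step 1 with the substitution; state before step 1: [3 0 0])
step 1 (fire T3): [3 0 0]
step 2 (fire T3): [3 0 0]
step 3 (fire T2): [2 2 0]
step 4 (fire T4): [3 2 1]
step 5 (fire T4): [4 2 2]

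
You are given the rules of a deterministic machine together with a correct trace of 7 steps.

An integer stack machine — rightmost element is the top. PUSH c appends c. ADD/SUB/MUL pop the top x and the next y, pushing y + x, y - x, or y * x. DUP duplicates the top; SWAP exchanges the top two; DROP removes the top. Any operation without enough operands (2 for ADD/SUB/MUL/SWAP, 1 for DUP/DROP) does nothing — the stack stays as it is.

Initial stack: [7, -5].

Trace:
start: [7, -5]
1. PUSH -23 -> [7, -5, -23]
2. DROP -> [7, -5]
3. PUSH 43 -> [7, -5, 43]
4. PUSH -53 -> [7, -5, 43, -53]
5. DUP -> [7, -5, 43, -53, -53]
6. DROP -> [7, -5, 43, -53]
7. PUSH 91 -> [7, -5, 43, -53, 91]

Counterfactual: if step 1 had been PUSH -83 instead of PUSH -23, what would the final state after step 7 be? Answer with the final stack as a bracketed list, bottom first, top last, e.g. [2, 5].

[7, -5, 43, -53, 91]

(re-executing from step 1 with the substitution; state before step 1: [7, -5])
1. PUSH -83 -> [7, -5, -83]
2. DROP -> [7, -5]
3. PUSH 43 -> [7, -5, 43]
4. PUSH -53 -> [7, -5, 43, -53]
5. DUP -> [7, -5, 43, -53, -53]
6. DROP -> [7, -5, 43, -53]
7. PUSH 91 -> [7, -5, 43, -53, 91]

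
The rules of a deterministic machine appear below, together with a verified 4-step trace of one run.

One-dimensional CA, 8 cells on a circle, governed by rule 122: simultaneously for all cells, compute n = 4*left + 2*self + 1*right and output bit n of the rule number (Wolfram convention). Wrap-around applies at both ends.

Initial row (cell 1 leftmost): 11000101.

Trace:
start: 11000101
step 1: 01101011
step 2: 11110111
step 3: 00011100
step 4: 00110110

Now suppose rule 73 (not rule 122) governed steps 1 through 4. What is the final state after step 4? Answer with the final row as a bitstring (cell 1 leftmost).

(re-executing steps 1..4 under rule 73; state before step 1: 11000101)
step 1: 01010001
step 2: 00000100
step 3: 11110001
step 4: 00010101

00010101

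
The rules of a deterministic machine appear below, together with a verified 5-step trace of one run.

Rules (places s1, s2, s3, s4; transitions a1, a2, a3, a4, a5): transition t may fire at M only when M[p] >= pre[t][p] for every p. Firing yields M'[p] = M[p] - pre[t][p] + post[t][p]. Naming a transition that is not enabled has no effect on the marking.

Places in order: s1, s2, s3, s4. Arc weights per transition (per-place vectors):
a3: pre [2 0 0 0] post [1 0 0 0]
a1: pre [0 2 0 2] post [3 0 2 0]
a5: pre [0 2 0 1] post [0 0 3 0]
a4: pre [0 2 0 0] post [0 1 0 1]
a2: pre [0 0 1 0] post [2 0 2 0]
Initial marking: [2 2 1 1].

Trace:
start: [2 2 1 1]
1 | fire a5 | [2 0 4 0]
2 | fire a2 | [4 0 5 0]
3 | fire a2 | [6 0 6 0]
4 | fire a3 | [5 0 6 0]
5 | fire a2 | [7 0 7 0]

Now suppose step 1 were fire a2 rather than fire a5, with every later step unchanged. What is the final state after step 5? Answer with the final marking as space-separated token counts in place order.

9 2 5 1

(re-executing from step 1 with the substitution; state before step 1: [2 2 1 1])
1 | fire a2 | [4 2 2 1]
2 | fire a2 | [6 2 3 1]
3 | fire a2 | [8 2 4 1]
4 | fire a3 | [7 2 4 1]
5 | fire a2 | [9 2 5 1]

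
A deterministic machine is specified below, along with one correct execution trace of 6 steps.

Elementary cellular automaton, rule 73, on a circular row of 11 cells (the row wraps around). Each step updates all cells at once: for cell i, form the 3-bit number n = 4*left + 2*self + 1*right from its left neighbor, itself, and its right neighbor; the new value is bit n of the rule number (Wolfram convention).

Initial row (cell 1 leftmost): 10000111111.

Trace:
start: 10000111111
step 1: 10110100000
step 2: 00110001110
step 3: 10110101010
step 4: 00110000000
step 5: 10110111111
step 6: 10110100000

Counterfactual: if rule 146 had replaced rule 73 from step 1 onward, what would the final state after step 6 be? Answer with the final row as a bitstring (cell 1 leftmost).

(re-executing steps 1..6 under rule 146; state before step 1: 10000111111)
step 1: 01001011111
step 2: 00110001110
step 3: 01001010101
step 4: 00110000000
step 5: 01001000000
step 6: 10110100000

10110100000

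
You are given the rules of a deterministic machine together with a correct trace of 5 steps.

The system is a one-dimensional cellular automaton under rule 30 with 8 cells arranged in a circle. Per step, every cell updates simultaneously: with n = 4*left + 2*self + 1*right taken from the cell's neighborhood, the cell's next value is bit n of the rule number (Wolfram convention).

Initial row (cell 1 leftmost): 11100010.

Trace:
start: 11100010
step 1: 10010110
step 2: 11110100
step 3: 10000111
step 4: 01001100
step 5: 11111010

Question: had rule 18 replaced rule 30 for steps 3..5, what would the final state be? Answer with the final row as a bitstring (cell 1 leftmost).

(re-executing steps 3..5 under rule 18; state before step 3: 11110100)
step 3: 00000011
step 4: 10000100
step 5: 01001011

01001011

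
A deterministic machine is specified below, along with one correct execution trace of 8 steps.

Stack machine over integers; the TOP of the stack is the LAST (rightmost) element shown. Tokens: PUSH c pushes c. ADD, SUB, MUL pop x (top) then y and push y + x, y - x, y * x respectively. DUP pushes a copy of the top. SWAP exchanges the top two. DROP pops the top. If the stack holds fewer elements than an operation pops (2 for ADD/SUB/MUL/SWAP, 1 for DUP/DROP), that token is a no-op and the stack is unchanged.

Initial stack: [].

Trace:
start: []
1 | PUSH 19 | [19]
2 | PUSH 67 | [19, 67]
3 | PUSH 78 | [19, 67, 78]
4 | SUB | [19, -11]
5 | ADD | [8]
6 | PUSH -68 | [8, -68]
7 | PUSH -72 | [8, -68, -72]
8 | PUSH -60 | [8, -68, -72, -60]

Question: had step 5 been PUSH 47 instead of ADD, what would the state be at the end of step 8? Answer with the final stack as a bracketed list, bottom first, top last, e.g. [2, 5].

(re-executing from step 5 with the substitution; state before step 5: [19, -11])
5 | PUSH 47 | [19, -11, 47]
6 | PUSH -68 | [19, -11, 47, -68]
7 | PUSH -72 | [19, -11, 47, -68, -72]
8 | PUSH -60 | [19, -11, 47, -68, -72, -60]

[19, -11, 47, -68, -72, -60]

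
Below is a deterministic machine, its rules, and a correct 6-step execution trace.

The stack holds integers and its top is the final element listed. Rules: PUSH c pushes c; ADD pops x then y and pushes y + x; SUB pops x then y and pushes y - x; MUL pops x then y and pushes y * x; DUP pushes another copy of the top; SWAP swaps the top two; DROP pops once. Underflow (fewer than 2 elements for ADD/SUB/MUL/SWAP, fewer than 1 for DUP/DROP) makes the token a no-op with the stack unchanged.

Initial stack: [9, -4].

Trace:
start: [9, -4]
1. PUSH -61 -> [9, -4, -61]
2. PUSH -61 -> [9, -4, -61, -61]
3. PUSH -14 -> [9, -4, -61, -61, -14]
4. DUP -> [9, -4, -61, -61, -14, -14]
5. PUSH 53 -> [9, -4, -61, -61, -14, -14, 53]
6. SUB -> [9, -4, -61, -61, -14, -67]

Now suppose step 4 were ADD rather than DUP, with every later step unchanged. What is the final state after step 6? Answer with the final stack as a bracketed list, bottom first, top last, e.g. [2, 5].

[9, -4, -61, -128]

(re-executing from step 4 with the substitution; state before step 4: [9, -4, -61, -61, -14])
4. ADD -> [9, -4, -61, -75]
5. PUSH 53 -> [9, -4, -61, -75, 53]
6. SUB -> [9, -4, -61, -128]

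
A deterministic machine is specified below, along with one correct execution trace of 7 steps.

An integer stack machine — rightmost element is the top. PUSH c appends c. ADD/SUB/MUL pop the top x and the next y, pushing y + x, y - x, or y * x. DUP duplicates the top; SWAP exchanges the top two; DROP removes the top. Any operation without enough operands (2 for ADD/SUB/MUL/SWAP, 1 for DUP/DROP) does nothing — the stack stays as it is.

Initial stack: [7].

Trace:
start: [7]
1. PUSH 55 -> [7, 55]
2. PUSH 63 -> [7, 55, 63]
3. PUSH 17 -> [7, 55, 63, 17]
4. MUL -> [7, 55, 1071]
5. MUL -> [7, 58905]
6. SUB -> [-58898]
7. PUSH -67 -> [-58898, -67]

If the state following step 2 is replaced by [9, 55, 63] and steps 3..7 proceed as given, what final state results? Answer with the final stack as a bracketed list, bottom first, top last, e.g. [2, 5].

[-58896, -67]

state after step 2 := [9, 55, 63]
3. PUSH 17 -> [9, 55, 63, 17]
4. MUL -> [9, 55, 1071]
5. MUL -> [9, 58905]
6. SUB -> [-58896]
7. PUSH -67 -> [-58896, -67]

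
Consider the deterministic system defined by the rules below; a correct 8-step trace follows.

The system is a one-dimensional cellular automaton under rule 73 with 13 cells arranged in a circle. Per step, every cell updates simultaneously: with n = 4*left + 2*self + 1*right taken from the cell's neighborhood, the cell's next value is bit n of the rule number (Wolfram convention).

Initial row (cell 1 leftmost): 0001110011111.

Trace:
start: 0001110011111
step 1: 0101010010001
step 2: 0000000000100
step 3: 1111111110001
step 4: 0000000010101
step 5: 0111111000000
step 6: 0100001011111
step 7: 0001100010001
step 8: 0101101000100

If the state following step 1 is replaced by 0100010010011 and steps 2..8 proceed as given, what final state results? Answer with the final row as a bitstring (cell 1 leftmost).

state after step 1 := 0100010010011
step 2: 0001000000011
step 3: 0100011111011
step 4: 0001010001011
step 5: 0100000100011
step 6: 0001110001011
step 7: 0101010100011
step 8: 0000000001011

0000000001011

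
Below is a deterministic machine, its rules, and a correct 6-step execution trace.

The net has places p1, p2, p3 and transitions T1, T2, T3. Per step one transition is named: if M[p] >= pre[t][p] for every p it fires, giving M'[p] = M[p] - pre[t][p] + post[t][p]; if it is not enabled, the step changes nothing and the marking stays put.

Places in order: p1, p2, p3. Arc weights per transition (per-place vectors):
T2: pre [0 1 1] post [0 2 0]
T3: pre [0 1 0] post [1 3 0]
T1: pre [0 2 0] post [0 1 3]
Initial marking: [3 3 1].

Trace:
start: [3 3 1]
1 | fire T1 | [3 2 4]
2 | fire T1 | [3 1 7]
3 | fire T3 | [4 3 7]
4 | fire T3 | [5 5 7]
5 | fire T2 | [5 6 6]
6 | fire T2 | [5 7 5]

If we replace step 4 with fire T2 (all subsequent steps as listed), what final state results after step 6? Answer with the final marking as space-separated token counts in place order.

(re-executing from step 4 with the substitution; state before step 4: [4 3 7])
4 | fire T2 | [4 4 6]
5 | fire T2 | [4 5 5]
6 | fire T2 | [4 6 4]

4 6 4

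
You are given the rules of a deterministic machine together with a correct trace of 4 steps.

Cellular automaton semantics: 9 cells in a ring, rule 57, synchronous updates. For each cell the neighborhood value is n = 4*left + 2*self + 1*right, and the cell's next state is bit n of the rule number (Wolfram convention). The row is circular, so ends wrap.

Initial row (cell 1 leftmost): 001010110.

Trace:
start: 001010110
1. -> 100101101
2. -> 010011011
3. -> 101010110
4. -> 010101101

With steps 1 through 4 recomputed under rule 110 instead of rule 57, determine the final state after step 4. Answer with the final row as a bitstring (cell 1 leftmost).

(re-executing steps 1..4 under rule 110; state before step 1: 001010110)
1. -> 011111110
2. -> 110000010
3. -> 110000111
4. -> 010001100

010001100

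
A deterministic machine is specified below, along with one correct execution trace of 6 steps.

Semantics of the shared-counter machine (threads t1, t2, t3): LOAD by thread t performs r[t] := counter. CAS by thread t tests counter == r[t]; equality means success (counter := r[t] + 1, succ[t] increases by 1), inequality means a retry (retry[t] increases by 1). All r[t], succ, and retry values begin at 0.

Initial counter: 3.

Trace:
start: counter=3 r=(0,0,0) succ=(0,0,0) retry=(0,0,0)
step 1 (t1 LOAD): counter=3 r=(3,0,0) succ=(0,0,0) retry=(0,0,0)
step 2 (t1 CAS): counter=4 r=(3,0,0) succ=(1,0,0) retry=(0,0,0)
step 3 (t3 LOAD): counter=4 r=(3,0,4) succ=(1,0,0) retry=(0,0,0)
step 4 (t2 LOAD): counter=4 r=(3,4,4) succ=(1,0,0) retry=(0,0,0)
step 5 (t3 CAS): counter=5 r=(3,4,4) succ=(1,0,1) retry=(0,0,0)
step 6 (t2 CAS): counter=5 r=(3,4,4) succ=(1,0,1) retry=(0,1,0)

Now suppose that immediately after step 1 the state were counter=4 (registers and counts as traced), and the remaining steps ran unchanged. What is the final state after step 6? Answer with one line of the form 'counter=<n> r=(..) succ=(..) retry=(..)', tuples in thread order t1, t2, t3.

state after step 1 := counter=4 r=(3,0,0) succ=(0,0,0) retry=(0,0,0)
step 2 (t1 CAS): counter=4 r=(3,0,0) succ=(0,0,0) retry=(1,0,0)
step 3 (t3 LOAD): counter=4 r=(3,0,4) succ=(0,0,0) retry=(1,0,0)
step 4 (t2 LOAD): counter=4 r=(3,4,4) succ=(0,0,0) retry=(1,0,0)
step 5 (t3 CAS): counter=5 r=(3,4,4) succ=(0,0,1) retry=(1,0,0)
step 6 (t2 CAS): counter=5 r=(3,4,4) succ=(0,0,1) retry=(1,1,0)

counter=5 r=(3,4,4) succ=(0,0,1) retry=(1,1,0)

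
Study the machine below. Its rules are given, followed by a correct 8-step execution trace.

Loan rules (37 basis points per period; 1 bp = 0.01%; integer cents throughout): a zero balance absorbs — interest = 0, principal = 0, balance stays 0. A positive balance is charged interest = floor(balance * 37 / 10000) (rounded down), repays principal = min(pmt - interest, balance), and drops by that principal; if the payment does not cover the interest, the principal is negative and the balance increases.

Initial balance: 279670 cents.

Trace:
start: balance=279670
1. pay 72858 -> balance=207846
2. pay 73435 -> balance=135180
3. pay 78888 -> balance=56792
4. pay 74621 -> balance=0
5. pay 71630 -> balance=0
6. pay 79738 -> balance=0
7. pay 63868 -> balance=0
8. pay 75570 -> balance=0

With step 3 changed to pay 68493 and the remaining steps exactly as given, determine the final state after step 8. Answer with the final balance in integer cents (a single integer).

0

(re-executing from step 3 with the substitution; state before step 3: balance=135180)
3. pay 68493 -> balance=67187
4. pay 74621 -> balance=0
5. pay 71630 -> balance=0
6. pay 79738 -> balance=0
7. pay 63868 -> balance=0
8. pay 75570 -> balance=0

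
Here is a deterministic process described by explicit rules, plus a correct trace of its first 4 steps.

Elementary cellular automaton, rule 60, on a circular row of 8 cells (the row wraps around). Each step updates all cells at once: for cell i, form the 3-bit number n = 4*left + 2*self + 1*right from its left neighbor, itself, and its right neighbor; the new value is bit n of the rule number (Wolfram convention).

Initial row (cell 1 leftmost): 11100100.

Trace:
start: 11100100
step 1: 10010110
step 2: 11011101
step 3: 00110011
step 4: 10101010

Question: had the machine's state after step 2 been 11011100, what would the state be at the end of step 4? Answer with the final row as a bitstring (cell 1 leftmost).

state after step 2 := 11011100
step 3: 10110010
step 4: 11101011

11101011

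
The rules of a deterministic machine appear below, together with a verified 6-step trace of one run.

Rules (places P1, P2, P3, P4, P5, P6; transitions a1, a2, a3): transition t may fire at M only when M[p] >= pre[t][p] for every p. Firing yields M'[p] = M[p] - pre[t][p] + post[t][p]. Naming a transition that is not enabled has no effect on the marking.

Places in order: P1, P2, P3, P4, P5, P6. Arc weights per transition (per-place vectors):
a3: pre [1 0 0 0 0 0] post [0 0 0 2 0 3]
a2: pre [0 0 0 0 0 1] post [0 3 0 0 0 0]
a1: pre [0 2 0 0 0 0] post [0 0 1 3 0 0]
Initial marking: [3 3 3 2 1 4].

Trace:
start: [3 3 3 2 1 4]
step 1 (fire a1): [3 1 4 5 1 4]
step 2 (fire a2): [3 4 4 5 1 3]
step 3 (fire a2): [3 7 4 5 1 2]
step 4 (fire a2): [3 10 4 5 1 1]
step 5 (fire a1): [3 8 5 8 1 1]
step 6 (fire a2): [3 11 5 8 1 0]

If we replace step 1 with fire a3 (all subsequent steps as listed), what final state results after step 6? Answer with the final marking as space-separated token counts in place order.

2 13 4 7 1 3

(re-executing from step 1 with the substitution; state before step 1: [3 3 3 2 1 4])
step 1 (fire a3): [2 3 3 4 1 7]
step 2 (fire a2): [2 6 3 4 1 6]
step 3 (fire a2): [2 9 3 4 1 5]
step 4 (fire a2): [2 12 3 4 1 4]
step 5 (fire a1): [2 10 4 7 1 4]
step 6 (fire a2): [2 13 4 7 1 3]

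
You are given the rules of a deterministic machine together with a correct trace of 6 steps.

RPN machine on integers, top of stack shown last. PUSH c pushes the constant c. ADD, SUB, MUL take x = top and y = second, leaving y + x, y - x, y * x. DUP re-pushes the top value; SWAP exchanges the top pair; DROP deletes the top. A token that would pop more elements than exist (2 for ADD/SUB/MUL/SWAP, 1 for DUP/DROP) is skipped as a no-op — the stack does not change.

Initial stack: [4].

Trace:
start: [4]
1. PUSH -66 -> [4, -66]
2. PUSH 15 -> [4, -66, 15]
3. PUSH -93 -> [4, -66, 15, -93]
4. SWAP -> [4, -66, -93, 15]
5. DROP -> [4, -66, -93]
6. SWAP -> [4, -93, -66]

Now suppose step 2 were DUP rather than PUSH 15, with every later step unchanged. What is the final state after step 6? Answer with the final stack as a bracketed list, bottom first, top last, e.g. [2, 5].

(re-executing from step 2 with the substitution; state before step 2: [4, -66])
2. DUP -> [4, -66, -66]
3. PUSH -93 -> [4, -66, -66, -93]
4. SWAP -> [4, -66, -93, -66]
5. DROP -> [4, -66, -93]
6. SWAP -> [4, -93, -66]

[4, -93, -66]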